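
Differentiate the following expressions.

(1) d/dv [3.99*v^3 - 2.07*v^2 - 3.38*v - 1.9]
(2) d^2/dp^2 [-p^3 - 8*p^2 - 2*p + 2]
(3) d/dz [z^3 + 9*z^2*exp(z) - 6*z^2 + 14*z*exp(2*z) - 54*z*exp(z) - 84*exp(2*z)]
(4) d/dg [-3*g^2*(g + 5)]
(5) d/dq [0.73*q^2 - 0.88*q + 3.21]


(1) = 11.97*v^2 - 4.14*v - 3.38
(2) = -6*p - 16
(3) = 9*z^2*exp(z) + 3*z^2 + 28*z*exp(2*z) - 36*z*exp(z) - 12*z - 154*exp(2*z) - 54*exp(z)
(4) = 3*g*(-3*g - 10)
(5) = 1.46*q - 0.88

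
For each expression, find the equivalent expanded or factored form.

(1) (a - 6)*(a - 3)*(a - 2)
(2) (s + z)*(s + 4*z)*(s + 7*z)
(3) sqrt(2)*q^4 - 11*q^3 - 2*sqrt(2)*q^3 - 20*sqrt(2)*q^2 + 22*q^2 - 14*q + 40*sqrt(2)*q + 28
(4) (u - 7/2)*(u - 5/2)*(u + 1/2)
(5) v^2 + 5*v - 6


(1) = a^3 - 11*a^2 + 36*a - 36
(2) = s^3 + 12*s^2*z + 39*s*z^2 + 28*z^3
(3) = (q - 2)*(q - 7*sqrt(2))*(q + sqrt(2))*(sqrt(2)*q + 1)
(4) = u^3 - 11*u^2/2 + 23*u/4 + 35/8
(5) = (v - 1)*(v + 6)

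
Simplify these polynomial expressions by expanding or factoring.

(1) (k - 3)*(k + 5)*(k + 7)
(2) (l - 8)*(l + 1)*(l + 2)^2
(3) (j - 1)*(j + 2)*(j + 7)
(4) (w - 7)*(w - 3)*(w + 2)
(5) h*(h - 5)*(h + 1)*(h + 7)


(1) = k^3 + 9*k^2 - k - 105
(2) = l^4 - 3*l^3 - 32*l^2 - 60*l - 32
(3) = j^3 + 8*j^2 + 5*j - 14
(4) = w^3 - 8*w^2 + w + 42
(5) = h^4 + 3*h^3 - 33*h^2 - 35*h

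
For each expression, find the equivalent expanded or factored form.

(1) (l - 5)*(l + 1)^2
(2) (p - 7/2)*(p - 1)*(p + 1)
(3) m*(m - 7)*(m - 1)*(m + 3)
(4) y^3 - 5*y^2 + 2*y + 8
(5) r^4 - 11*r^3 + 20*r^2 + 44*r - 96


(1) = l^3 - 3*l^2 - 9*l - 5
(2) = p^3 - 7*p^2/2 - p + 7/2
(3) = m^4 - 5*m^3 - 17*m^2 + 21*m
(4) = (y - 4)*(y - 2)*(y + 1)
(5) = (r - 8)*(r - 3)*(r - 2)*(r + 2)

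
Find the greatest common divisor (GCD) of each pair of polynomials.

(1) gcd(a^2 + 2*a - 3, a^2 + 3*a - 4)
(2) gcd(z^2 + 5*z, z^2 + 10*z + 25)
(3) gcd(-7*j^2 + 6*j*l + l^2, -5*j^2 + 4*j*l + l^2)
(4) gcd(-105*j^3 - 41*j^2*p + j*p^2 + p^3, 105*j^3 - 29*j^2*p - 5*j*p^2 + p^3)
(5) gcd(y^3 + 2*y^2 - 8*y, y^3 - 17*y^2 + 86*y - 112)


(1) = gcd((a - 1)*(a + 3), (a - 1)*(a + 4)) = a - 1
(2) = gcd(z*(z + 5), (z + 5)^2) = z + 5
(3) = j - l
(4) = gcd((-7*j + p)*(3*j + p)*(5*j + p), (-7*j + p)*(-3*j + p)*(5*j + p)) = -35*j^2 - 2*j*p + p^2
(5) = gcd(y*(y - 2)*(y + 4), (y - 8)*(y - 7)*(y - 2)) = y - 2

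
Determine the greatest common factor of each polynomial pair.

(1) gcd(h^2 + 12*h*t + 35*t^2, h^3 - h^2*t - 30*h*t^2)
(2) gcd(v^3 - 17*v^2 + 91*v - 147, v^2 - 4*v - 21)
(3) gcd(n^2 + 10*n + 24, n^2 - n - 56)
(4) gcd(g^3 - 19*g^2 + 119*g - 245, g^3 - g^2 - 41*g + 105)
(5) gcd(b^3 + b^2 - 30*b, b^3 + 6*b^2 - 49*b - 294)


(1) = h + 5*t
(2) = gcd((v - 7)^2*(v - 3), (v - 7)*(v + 3)) = v - 7
(3) = 1
(4) = gcd((g - 7)^2*(g - 5), (g - 5)*(g - 3)*(g + 7)) = g - 5
(5) = gcd(b*(b - 5)*(b + 6), (b - 7)*(b + 6)*(b + 7)) = b + 6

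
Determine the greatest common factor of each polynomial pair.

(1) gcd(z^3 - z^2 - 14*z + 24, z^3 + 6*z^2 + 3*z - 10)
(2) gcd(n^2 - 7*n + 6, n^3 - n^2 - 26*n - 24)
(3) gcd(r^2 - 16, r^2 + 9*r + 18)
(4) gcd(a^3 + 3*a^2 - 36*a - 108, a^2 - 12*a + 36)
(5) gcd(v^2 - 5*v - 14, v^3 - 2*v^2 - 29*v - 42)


(1) = 1
(2) = n - 6
(3) = 1
(4) = gcd((a - 6)*(a + 3)*(a + 6), (a - 6)^2) = a - 6
(5) = gcd((v - 7)*(v + 2), (v - 7)*(v + 2)*(v + 3)) = v^2 - 5*v - 14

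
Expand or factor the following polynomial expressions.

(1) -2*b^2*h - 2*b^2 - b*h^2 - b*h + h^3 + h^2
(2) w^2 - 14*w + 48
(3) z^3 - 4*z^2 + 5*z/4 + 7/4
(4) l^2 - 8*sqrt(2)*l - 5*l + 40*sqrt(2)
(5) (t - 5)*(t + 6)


(1) = (-2*b + h)*(b + h)*(h + 1)
(2) = (w - 8)*(w - 6)
(3) = (z - 7/2)*(z - 1)*(z + 1/2)
(4) = (l - 5)*(l - 8*sqrt(2))
(5) = t^2 + t - 30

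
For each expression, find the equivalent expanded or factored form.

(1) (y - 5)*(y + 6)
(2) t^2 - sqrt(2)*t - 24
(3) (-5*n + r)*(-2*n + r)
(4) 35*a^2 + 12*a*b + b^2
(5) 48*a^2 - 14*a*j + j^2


(1) = y^2 + y - 30
(2) = (t - 4*sqrt(2))*(t + 3*sqrt(2))
(3) = 10*n^2 - 7*n*r + r^2
(4) = (5*a + b)*(7*a + b)
(5) = (-8*a + j)*(-6*a + j)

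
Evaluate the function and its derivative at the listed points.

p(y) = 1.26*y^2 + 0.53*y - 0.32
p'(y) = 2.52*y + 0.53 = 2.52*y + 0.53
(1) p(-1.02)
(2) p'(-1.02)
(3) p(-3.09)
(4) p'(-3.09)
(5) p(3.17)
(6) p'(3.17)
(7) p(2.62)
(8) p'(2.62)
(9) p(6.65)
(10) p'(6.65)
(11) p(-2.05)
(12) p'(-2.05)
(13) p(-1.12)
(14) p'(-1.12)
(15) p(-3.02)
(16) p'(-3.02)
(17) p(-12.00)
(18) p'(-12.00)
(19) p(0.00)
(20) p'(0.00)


(1) = 0.45
(2) = -2.04
(3) = 10.07
(4) = -7.26
(5) = 14.02
(6) = 8.52
(7) = 9.72
(8) = 7.13
(9) = 58.92
(10) = 17.29
(11) = 3.89
(12) = -4.64
(13) = 0.67
(14) = -2.29
(15) = 9.57
(16) = -7.08
(17) = 174.76
(18) = -29.71
(19) = -0.32
(20) = 0.53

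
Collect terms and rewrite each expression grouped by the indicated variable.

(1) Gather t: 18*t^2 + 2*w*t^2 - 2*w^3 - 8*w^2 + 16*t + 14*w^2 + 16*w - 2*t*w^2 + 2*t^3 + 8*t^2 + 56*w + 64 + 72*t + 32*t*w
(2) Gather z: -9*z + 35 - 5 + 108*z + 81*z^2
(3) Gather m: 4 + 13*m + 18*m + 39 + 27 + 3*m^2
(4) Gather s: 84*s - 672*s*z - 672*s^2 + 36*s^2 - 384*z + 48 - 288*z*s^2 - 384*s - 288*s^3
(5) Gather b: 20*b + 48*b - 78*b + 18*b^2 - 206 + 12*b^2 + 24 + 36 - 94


(1) = 2*t^3 + t^2*(2*w + 26) + t*(-2*w^2 + 32*w + 88) - 2*w^3 + 6*w^2 + 72*w + 64
(2) = 81*z^2 + 99*z + 30
(3) = 3*m^2 + 31*m + 70
(4) = -288*s^3 + s^2*(-288*z - 636) + s*(-672*z - 300) - 384*z + 48
(5) = 30*b^2 - 10*b - 240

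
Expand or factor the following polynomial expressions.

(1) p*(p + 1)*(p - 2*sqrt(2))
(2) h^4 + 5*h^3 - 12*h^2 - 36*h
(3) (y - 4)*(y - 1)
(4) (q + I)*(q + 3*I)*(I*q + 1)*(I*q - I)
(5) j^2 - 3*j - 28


(1) = p^3 - 2*sqrt(2)*p^2 + p^2 - 2*sqrt(2)*p
(2) = h*(h - 3)*(h + 2)*(h + 6)
(3) = y^2 - 5*y + 4
(4) = -q^4 + q^3 - 3*I*q^3 - q^2 + 3*I*q^2 + q - 3*I*q + 3*I
(5) = (j - 7)*(j + 4)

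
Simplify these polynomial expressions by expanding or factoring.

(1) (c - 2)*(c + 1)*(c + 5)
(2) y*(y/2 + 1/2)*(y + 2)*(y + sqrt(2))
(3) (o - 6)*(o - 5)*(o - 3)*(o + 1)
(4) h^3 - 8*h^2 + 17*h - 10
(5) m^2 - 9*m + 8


(1) = c^3 + 4*c^2 - 7*c - 10
(2) = y^4/2 + sqrt(2)*y^3/2 + 3*y^3/2 + y^2 + 3*sqrt(2)*y^2/2 + sqrt(2)*y
(3) = o^4 - 13*o^3 + 49*o^2 - 27*o - 90
(4) = (h - 5)*(h - 2)*(h - 1)
(5) = (m - 8)*(m - 1)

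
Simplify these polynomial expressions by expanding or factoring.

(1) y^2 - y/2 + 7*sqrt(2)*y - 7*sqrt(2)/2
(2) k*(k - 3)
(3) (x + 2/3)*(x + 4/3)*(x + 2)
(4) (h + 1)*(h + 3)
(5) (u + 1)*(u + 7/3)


(1) = (y - 1/2)*(y + 7*sqrt(2))
(2) = k^2 - 3*k
(3) = x^3 + 4*x^2 + 44*x/9 + 16/9
(4) = h^2 + 4*h + 3
(5) = u^2 + 10*u/3 + 7/3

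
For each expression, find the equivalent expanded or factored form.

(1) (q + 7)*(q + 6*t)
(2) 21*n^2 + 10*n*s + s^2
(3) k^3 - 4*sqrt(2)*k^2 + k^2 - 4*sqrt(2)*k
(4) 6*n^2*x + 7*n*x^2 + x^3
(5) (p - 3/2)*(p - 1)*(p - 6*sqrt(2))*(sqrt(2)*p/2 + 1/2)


(1) = q^2 + 6*q*t + 7*q + 42*t
(2) = (3*n + s)*(7*n + s)
(3) = k*(k + 1)*(k - 4*sqrt(2))
(4) = x*(n + x)*(6*n + x)
(5) = sqrt(2)*p^4/2 - 11*p^3/2 - 5*sqrt(2)*p^3/4 - 9*sqrt(2)*p^2/4 + 55*p^2/4 - 33*p/4 + 15*sqrt(2)*p/2 - 9*sqrt(2)/2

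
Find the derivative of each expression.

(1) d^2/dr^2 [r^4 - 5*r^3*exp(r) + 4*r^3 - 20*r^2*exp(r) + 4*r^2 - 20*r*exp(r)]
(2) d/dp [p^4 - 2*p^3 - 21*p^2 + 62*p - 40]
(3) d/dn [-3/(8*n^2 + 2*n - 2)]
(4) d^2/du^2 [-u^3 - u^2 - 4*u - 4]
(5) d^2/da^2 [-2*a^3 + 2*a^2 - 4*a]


(1) = -5*r^3*exp(r) - 50*r^2*exp(r) + 12*r^2 - 130*r*exp(r) + 24*r - 80*exp(r) + 8
(2) = 4*p^3 - 6*p^2 - 42*p + 62
(3) = 3*(8*n + 1)/(2*(4*n^2 + n - 1)^2)
(4) = -6*u - 2
(5) = 4 - 12*a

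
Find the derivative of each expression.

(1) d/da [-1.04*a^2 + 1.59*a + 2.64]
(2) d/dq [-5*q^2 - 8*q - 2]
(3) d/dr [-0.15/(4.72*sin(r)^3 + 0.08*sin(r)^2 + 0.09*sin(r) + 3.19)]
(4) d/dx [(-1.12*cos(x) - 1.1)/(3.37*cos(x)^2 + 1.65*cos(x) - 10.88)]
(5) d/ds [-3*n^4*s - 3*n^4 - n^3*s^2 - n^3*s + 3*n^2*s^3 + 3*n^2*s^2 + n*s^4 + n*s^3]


(1) = 1.59 - 2.08*a
(2) = -10*q - 8
(3) = (2.124*sin(r)^2 + 0.024*sin(r) + 0.0135)*cos(r)/(4.72*sin(r)^3 + 0.08*sin(r)^2 + 0.09*sin(r) + 3.19)^2
(4) = (3.7744*sin(x)^2 - 7.414*cos(x) - 17.775)*sin(x)/(3.37*cos(x)^2 + 1.65*cos(x) - 10.88)^2
(5) = n*(-3*n^3 - 2*n^2*s - n^2 + 9*n*s^2 + 6*n*s + 4*s^3 + 3*s^2)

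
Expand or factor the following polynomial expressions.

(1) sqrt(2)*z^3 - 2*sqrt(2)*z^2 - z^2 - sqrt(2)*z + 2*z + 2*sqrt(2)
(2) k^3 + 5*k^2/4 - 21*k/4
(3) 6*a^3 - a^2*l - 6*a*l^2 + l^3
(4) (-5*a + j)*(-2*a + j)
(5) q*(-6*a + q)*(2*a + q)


(1) = (z - 2)*(z - sqrt(2))*(sqrt(2)*z + 1)
(2) = k*(k - 7/4)*(k + 3)
(3) = (-6*a + l)*(-a + l)*(a + l)
(4) = 10*a^2 - 7*a*j + j^2
(5) = -12*a^2*q - 4*a*q^2 + q^3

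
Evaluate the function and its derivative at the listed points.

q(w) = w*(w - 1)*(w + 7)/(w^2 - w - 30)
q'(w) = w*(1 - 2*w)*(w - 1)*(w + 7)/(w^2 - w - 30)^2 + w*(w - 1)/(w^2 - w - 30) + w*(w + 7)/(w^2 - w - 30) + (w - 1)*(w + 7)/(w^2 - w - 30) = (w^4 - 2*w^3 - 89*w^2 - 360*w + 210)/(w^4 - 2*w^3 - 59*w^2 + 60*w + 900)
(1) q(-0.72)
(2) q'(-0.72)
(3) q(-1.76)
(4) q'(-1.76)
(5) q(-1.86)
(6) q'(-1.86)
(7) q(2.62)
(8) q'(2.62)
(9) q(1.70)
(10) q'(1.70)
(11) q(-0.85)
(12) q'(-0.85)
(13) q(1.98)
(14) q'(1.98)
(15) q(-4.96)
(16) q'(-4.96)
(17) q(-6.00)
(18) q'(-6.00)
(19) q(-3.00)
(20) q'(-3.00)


(1) = -0.27
(2) = 0.51
(3) = -1.01
(4) = 0.93
(5) = -1.11
(6) = 0.98
(7) = -1.59
(8) = -2.01
(9) = -0.36
(10) = -0.80
(11) = -0.34
(12) = 0.56
(13) = -0.62
(14) = -1.08
(15) = -137.56
(16) = 3409.80
(17) = 3.50
(18) = 6.21
(19) = -2.67
(20) = 1.93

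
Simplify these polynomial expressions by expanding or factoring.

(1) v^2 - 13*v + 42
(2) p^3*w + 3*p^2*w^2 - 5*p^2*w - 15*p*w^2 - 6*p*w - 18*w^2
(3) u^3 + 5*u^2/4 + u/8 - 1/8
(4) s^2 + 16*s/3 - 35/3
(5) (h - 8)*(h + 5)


(1) = (v - 7)*(v - 6)
(2) = (p - 6)*(p + 3*w)*(p*w + w)
(3) = (u - 1/4)*(u + 1/2)*(u + 1)
(4) = (s - 5/3)*(s + 7)
(5) = h^2 - 3*h - 40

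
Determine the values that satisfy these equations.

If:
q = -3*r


Then:
q = -3*r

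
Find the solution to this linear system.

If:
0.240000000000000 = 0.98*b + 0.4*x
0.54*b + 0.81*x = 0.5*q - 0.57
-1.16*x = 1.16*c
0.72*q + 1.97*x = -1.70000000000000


Then:
b = 0.64
c = 0.96
q = 0.27
x = -0.96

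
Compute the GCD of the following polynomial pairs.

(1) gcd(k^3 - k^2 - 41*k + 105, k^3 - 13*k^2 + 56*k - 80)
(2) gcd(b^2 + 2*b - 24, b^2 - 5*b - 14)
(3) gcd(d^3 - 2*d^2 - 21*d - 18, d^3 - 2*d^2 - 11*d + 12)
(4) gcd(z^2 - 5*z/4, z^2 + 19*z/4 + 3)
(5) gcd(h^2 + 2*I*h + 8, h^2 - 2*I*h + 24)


(1) = k - 5
(2) = 1
(3) = gcd((d - 6)*(d + 1)*(d + 3), (d - 4)*(d - 1)*(d + 3)) = d + 3
(4) = gcd(z*(z - 5/4), (z + 3/4)*(z + 4)) = 1
(5) = h + 4*I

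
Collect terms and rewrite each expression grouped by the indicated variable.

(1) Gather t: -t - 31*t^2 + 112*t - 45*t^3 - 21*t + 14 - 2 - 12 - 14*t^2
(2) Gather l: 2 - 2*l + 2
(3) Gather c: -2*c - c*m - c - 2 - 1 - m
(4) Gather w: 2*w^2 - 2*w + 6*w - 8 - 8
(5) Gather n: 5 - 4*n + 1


(1) = -45*t^3 - 45*t^2 + 90*t
(2) = 4 - 2*l
(3) = c*(-m - 3) - m - 3
(4) = 2*w^2 + 4*w - 16
(5) = 6 - 4*n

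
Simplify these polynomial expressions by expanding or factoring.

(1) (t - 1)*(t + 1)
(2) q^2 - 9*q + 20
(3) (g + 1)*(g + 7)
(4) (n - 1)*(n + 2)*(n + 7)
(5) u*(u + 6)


(1) = t^2 - 1
(2) = (q - 5)*(q - 4)
(3) = g^2 + 8*g + 7
(4) = n^3 + 8*n^2 + 5*n - 14
(5) = u^2 + 6*u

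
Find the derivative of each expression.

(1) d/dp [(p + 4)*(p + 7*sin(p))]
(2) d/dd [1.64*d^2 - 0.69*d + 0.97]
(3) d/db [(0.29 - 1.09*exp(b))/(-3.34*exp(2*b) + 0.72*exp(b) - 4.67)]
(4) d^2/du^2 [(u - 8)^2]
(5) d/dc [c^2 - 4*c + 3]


(1) = p + (p + 4)*(7*cos(p) + 1) + 7*sin(p)
(2) = 3.28*d - 0.69
(3) = (-3.6406*exp(2*b) + 1.9372*exp(b) + 4.8815)*exp(b)/(11.1556*exp(4*b) - 4.8096*exp(3*b) + 31.714*exp(2*b) - 6.7248*exp(b) + 21.8089)
(4) = 2
(5) = 2*c - 4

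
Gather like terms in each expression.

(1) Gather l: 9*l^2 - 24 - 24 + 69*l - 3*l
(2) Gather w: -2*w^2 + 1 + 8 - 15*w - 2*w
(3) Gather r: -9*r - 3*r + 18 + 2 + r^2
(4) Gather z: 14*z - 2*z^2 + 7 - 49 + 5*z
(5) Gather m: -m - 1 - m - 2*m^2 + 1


(1) = 9*l^2 + 66*l - 48
(2) = -2*w^2 - 17*w + 9
(3) = r^2 - 12*r + 20
(4) = -2*z^2 + 19*z - 42
(5) = -2*m^2 - 2*m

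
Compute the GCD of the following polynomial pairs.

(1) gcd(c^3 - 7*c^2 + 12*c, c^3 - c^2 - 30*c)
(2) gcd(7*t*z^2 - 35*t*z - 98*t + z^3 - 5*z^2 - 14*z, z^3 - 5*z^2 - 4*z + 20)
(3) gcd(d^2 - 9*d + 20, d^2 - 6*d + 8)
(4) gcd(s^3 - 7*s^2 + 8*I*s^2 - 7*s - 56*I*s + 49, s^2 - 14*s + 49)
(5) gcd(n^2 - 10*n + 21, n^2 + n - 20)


(1) = c
(2) = z + 2
(3) = gcd((d - 5)*(d - 4), (d - 4)*(d - 2)) = d - 4
(4) = gcd((s - 7)*(s + I)*(s + 7*I), (s - 7)^2) = s - 7
(5) = gcd((n - 7)*(n - 3), (n - 4)*(n + 5)) = 1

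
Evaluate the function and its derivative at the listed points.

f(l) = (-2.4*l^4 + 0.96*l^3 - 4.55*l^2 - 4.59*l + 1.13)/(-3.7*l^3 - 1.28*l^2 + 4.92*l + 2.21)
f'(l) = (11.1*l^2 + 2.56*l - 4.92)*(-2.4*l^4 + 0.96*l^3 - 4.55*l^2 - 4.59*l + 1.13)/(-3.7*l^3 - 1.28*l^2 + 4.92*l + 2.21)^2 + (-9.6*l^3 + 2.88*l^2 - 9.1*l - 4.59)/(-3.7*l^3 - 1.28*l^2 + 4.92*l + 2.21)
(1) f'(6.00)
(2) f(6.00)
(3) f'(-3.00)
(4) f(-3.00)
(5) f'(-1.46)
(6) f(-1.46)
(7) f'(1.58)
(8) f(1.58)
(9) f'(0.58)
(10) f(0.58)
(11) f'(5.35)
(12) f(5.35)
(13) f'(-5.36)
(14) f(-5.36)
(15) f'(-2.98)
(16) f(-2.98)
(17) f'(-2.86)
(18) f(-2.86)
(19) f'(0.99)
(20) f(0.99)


(1) = 0.58
(2) = 3.80
(3) = 0.32
(4) = -3.25
(5) = -4.54
(6) = -4.13
(7) = -6.26
(8) = 3.67
(9) = -2.82
(10) = -0.80
(11) = 0.56
(12) = 3.43
(13) = 0.56
(14) = -4.39
(15) = 0.31
(16) = -3.24
(17) = 0.27
(18) = -3.21
(19) = -24.69
(20) = -4.14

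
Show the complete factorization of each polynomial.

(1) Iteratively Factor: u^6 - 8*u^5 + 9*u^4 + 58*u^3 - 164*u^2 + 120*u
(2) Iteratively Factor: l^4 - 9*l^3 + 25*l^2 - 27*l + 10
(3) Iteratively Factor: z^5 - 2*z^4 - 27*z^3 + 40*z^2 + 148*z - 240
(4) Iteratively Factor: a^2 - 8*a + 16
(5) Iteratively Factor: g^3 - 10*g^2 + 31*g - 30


(1) = (u - 2)*(u^5 - 6*u^4 - 3*u^3 + 52*u^2 - 60*u) = (u - 2)^2*(u^4 - 4*u^3 - 11*u^2 + 30*u) = (u - 2)^2*(u + 3)*(u^3 - 7*u^2 + 10*u) = (u - 5)*(u - 2)^2*(u + 3)*(u^2 - 2*u) = u*(u - 5)*(u - 2)^2*(u + 3)*(u - 2)
(2) = (l - 5)*(l^3 - 4*l^2 + 5*l - 2) = (l - 5)*(l - 2)*(l^2 - 2*l + 1) = (l - 5)*(l - 2)*(l - 1)*(l - 1)
(3) = (z - 2)*(z^4 - 27*z^2 - 14*z + 120) = (z - 2)*(z + 4)*(z^3 - 4*z^2 - 11*z + 30) = (z - 5)*(z - 2)*(z + 4)*(z^2 + z - 6) = (z - 5)*(z - 2)^2*(z + 4)*(z + 3)
(4) = (a - 4)*(a - 4)
(5) = (g - 3)*(g^2 - 7*g + 10) = (g - 3)*(g - 2)*(g - 5)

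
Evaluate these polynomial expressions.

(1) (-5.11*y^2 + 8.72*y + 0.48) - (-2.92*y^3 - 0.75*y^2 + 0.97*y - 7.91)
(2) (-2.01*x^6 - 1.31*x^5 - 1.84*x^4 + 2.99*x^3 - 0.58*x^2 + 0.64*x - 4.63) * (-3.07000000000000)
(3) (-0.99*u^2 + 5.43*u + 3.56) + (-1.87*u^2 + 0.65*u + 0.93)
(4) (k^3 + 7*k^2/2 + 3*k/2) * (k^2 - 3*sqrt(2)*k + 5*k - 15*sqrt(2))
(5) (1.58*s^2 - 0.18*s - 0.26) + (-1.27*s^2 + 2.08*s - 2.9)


(1) = 2.92*y^3 - 4.36*y^2 + 7.75*y + 8.39
(2) = 6.1707*x^6 + 4.0217*x^5 + 5.6488*x^4 - 9.1793*x^3 + 1.7806*x^2 - 1.9648*x + 14.2141
(3) = -2.86*u^2 + 6.08*u + 4.49
(4) = k^5 - 3*sqrt(2)*k^4 + 17*k^4/2 - 51*sqrt(2)*k^3/2 + 19*k^3 - 57*sqrt(2)*k^2 + 15*k^2/2 - 45*sqrt(2)*k/2
(5) = 0.31*s^2 + 1.9*s - 3.16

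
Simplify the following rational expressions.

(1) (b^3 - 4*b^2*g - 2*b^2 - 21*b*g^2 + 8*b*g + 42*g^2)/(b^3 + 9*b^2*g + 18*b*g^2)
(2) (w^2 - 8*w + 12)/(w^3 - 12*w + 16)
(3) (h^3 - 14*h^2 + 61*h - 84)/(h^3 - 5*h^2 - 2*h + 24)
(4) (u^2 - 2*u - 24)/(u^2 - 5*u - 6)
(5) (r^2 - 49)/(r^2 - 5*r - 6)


(1) = (b^2 - 7*b*g - 2*b + 14*g)/(b^2 + 6*b*g)
(2) = (w - 6)/(w^2 + 2*w - 8)
(3) = (h - 7)/(h + 2)
(4) = (u + 4)/(u + 1)
(5) = (r^2 - 49)/(r^2 - 5*r - 6)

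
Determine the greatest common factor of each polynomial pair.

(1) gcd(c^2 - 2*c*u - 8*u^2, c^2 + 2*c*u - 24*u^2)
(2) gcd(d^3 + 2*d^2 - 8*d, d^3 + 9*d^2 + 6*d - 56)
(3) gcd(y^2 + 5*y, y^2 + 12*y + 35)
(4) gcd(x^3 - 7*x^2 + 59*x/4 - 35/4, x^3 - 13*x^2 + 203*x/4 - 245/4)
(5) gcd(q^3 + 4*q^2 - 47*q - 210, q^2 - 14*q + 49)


(1) = gcd((c - 4*u)*(c + 2*u), (c - 4*u)*(c + 6*u)) = -c + 4*u
(2) = d^2 + 2*d - 8
(3) = gcd(y*(y + 5), (y + 5)*(y + 7)) = y + 5
(4) = gcd((x - 7/2)*(x - 5/2)*(x - 1), (x - 7)*(x - 7/2)*(x - 5/2)) = x^2 - 6*x + 35/4
(5) = q - 7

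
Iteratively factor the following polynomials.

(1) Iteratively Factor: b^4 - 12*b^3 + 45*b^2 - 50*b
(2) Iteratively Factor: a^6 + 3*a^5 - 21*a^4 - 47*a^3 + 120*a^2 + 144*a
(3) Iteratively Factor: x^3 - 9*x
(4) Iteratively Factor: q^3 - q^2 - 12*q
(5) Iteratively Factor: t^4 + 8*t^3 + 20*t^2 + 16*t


(1) = (b)*(b^3 - 12*b^2 + 45*b - 50) = b*(b - 2)*(b^2 - 10*b + 25) = b*(b - 5)*(b - 2)*(b - 5)
(2) = (a + 4)*(a^5 - a^4 - 17*a^3 + 21*a^2 + 36*a) = (a - 3)*(a + 4)*(a^4 + 2*a^3 - 11*a^2 - 12*a) = (a - 3)*(a + 4)^2*(a^3 - 2*a^2 - 3*a) = (a - 3)^2*(a + 4)^2*(a^2 + a) = a*(a - 3)^2*(a + 4)^2*(a + 1)
(3) = (x)*(x^2 - 9) = x*(x - 3)*(x + 3)
(4) = (q)*(q^2 - q - 12) = q*(q - 4)*(q + 3)
(5) = (t)*(t^3 + 8*t^2 + 20*t + 16) = t*(t + 2)*(t^2 + 6*t + 8) = t*(t + 2)*(t + 4)*(t + 2)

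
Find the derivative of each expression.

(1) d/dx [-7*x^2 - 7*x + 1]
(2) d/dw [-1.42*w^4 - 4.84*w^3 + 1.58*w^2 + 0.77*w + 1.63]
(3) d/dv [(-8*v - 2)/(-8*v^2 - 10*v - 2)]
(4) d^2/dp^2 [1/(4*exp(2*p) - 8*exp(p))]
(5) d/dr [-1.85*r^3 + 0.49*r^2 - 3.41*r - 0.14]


(1) = -14*x - 7
(2) = -5.68*w^3 - 14.52*w^2 + 3.16*w + 0.77
(3) = -1/(v^2 + 2*v + 1)
(4) = ((1 - 2*exp(p))*(exp(p) - 2) + 4*(1 - exp(p))^2)*exp(-p)/(2*(exp(p) - 2)^3)
(5) = -5.55*r^2 + 0.98*r - 3.41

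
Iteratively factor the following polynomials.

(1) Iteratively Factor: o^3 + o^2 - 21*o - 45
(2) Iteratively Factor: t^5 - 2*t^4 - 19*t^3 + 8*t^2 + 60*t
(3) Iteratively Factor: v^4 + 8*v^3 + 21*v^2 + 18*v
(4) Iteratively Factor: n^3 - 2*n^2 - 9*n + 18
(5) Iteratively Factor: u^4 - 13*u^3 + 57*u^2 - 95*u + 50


(1) = (o + 3)*(o^2 - 2*o - 15) = (o - 5)*(o + 3)*(o + 3)
(2) = (t)*(t^4 - 2*t^3 - 19*t^2 + 8*t + 60) = t*(t + 3)*(t^3 - 5*t^2 - 4*t + 20) = t*(t - 5)*(t + 3)*(t^2 - 4) = t*(t - 5)*(t + 2)*(t + 3)*(t - 2)
(3) = (v)*(v^3 + 8*v^2 + 21*v + 18) = v*(v + 2)*(v^2 + 6*v + 9) = v*(v + 2)*(v + 3)*(v + 3)
(4) = (n - 3)*(n^2 + n - 6) = (n - 3)*(n + 3)*(n - 2)
(5) = (u - 5)*(u^3 - 8*u^2 + 17*u - 10) = (u - 5)^2*(u^2 - 3*u + 2) = (u - 5)^2*(u - 2)*(u - 1)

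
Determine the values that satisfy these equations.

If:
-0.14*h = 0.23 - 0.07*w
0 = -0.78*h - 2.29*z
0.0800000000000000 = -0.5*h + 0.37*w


Then:
h = -4.73
w = -6.18
z = 1.61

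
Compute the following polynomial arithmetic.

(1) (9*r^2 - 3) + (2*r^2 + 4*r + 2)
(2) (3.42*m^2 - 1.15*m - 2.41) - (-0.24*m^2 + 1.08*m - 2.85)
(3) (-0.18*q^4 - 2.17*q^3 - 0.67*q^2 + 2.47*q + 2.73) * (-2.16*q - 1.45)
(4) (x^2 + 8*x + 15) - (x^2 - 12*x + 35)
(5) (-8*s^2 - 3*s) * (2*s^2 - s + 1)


(1) = 11*r^2 + 4*r - 1
(2) = 3.66*m^2 - 2.23*m + 0.44
(3) = 0.3888*q^5 + 4.9482*q^4 + 4.5937*q^3 - 4.3637*q^2 - 9.4783*q - 3.9585
(4) = 20*x - 20
(5) = -16*s^4 + 2*s^3 - 5*s^2 - 3*s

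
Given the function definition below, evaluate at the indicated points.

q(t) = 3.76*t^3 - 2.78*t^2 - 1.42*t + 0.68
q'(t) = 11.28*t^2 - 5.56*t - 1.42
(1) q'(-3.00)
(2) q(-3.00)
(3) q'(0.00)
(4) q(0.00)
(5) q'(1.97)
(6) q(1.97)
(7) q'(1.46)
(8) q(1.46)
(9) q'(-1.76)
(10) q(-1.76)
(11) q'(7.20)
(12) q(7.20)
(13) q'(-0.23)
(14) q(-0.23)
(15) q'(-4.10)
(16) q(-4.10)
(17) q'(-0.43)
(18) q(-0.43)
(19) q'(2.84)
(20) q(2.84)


(1) = 116.78
(2) = -121.60
(3) = -1.42
(4) = 0.68
(5) = 31.40
(6) = 15.84
(7) = 14.51
(8) = 4.38
(9) = 43.31
(10) = -25.93
(11) = 543.30
(12) = 1249.75
(13) = 0.46
(14) = 0.81
(15) = 210.99
(16) = -299.37
(17) = 3.06
(18) = 0.48
(19) = 73.77
(20) = 60.35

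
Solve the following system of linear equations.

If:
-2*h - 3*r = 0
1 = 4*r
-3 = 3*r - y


Then:
h = -3/8
r = 1/4
y = 15/4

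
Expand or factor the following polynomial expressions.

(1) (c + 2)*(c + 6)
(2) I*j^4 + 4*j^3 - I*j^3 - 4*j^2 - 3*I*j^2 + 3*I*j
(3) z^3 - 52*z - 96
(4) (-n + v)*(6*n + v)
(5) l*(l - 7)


(1) = c^2 + 8*c + 12
(2) = j*(j - 3*I)*(j - I)*(I*j - I)
(3) = (z - 8)*(z + 2)*(z + 6)
(4) = -6*n^2 + 5*n*v + v^2
(5) = l^2 - 7*l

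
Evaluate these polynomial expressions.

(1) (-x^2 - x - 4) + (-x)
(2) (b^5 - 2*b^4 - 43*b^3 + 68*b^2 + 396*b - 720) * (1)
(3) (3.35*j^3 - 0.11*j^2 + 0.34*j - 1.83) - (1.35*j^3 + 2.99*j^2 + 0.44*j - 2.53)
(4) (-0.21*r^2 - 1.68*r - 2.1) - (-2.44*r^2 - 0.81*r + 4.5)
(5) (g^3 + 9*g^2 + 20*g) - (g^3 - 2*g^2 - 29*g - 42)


(1) = -x^2 - 2*x - 4
(2) = b^5 - 2*b^4 - 43*b^3 + 68*b^2 + 396*b - 720
(3) = 2.0*j^3 - 3.1*j^2 - 0.1*j + 0.7
(4) = 2.23*r^2 - 0.87*r - 6.6
(5) = 11*g^2 + 49*g + 42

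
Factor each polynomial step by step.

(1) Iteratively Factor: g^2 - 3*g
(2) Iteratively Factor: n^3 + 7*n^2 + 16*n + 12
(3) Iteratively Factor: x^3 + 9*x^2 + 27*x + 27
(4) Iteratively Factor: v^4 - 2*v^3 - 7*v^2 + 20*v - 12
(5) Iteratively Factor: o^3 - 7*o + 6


(1) = (g)*(g - 3)
(2) = (n + 2)*(n^2 + 5*n + 6) = (n + 2)^2*(n + 3)
(3) = (x + 3)*(x^2 + 6*x + 9) = (x + 3)^2*(x + 3)
(4) = (v + 3)*(v^3 - 5*v^2 + 8*v - 4) = (v - 2)*(v + 3)*(v^2 - 3*v + 2) = (v - 2)*(v - 1)*(v + 3)*(v - 2)
(5) = (o - 1)*(o^2 + o - 6) = (o - 1)*(o + 3)*(o - 2)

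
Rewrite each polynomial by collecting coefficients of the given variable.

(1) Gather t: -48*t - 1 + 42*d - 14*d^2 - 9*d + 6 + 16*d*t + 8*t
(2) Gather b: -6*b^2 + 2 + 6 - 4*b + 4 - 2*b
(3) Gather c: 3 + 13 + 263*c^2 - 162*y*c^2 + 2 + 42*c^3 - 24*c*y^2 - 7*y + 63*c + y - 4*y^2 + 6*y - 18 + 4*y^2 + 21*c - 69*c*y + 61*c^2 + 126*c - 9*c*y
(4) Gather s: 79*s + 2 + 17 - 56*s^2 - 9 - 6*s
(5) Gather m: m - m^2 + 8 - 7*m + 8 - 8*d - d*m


(1) = -14*d^2 + 33*d + t*(16*d - 40) + 5
(2) = -6*b^2 - 6*b + 12
(3) = 42*c^3 + c^2*(324 - 162*y) + c*(-24*y^2 - 78*y + 210)
(4) = -56*s^2 + 73*s + 10
(5) = -8*d - m^2 + m*(-d - 6) + 16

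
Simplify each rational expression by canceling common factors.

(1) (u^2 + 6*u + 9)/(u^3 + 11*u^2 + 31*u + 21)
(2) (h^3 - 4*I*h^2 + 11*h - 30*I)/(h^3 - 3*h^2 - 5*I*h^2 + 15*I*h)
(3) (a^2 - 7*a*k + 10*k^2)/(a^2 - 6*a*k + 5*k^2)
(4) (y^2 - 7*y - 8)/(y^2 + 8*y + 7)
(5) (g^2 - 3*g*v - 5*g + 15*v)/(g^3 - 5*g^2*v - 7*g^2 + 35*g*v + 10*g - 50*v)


(1) = (u + 3)/(u^2 + 8*u + 7)
(2) = (h^2 + I*h + 6)/(h^2 - 3*h)
(3) = (a - 2*k)/(a - k)
(4) = (y - 8)/(y + 7)
(5) = (-g + 3*v)/(-g^2 + 5*g*v + 2*g - 10*v)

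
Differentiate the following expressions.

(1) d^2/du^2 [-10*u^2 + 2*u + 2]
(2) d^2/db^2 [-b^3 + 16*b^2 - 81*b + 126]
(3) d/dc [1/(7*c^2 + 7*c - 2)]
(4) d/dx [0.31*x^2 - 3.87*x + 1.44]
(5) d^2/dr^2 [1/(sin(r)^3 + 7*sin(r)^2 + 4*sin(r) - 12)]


(1) = -20
(2) = 32 - 6*b
(3) = 7*(-2*c - 1)/(7*c^2 + 7*c - 2)^2
(4) = 0.62*x - 3.87
(5) = -(9*sin(r)^5 + 86*sin(r)^4 + 278*sin(r)^3 + 358*sin(r)^2 + 392*sin(r) + 200)/((sin(r) - 1)^2*(sin(r) + 2)^3*(sin(r) + 6)^3)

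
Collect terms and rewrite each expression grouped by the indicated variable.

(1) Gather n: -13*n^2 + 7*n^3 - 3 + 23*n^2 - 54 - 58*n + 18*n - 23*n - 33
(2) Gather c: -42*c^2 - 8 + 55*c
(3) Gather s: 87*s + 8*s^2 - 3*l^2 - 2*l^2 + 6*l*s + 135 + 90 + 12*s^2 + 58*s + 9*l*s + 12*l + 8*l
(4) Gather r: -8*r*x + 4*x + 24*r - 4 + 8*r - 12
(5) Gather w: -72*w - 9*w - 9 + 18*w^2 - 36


(1) = 7*n^3 + 10*n^2 - 63*n - 90
(2) = -42*c^2 + 55*c - 8
(3) = -5*l^2 + 20*l + 20*s^2 + s*(15*l + 145) + 225
(4) = r*(32 - 8*x) + 4*x - 16
(5) = 18*w^2 - 81*w - 45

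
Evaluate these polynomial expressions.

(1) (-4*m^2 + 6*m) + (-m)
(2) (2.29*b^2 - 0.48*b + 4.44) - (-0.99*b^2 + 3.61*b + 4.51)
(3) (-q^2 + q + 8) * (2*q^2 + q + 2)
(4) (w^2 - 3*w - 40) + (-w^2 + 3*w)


(1) = -4*m^2 + 5*m
(2) = 3.28*b^2 - 4.09*b - 0.07
(3) = -2*q^4 + q^3 + 15*q^2 + 10*q + 16
(4) = -40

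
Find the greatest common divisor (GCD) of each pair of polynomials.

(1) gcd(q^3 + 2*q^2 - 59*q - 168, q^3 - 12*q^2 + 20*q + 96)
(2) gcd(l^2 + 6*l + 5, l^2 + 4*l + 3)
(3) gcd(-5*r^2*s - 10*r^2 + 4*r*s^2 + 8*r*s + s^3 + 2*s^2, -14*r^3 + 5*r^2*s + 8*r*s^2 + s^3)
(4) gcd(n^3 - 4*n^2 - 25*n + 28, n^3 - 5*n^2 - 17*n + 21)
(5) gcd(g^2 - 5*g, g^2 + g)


(1) = q - 8
(2) = l + 1
(3) = gcd((-r + s)*(5*r + s)*(s + 2), (-r + s)*(2*r + s)*(7*r + s)) = r - s
(4) = gcd((n - 7)*(n - 1)*(n + 4), (n - 7)*(n - 1)*(n + 3)) = n^2 - 8*n + 7
(5) = g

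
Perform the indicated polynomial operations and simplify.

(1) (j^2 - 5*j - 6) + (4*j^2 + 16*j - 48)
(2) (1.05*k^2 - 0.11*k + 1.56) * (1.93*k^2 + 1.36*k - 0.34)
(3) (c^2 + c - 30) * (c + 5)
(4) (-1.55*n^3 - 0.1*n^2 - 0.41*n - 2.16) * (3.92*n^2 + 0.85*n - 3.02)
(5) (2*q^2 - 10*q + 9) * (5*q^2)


(1) = 5*j^2 + 11*j - 54
(2) = 2.0265*k^4 + 1.2157*k^3 + 2.5042*k^2 + 2.159*k - 0.5304
(3) = c^3 + 6*c^2 - 25*c - 150
(4) = -6.076*n^5 - 1.7095*n^4 + 2.9888*n^3 - 8.5137*n^2 - 0.5978*n + 6.5232
(5) = 10*q^4 - 50*q^3 + 45*q^2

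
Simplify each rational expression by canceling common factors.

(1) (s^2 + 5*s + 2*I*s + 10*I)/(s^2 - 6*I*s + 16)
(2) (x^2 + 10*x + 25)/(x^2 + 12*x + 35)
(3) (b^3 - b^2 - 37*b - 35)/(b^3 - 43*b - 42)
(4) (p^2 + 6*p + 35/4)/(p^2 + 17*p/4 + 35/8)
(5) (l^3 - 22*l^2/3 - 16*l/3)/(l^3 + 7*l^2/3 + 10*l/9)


(1) = (s + 5)/(s - 8*I)
(2) = (x + 5)/(x + 7)
(3) = (b + 5)/(b + 6)
(4) = (4*p + 14)/(4*p + 7)
(5) = (3*l - 24)/(3*l + 5)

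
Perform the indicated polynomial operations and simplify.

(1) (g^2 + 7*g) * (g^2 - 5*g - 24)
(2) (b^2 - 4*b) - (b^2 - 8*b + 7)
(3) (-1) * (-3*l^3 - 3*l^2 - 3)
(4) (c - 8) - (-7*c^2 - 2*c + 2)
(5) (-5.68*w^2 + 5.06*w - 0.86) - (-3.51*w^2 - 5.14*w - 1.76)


(1) = g^4 + 2*g^3 - 59*g^2 - 168*g
(2) = 4*b - 7
(3) = 3*l^3 + 3*l^2 + 3
(4) = 7*c^2 + 3*c - 10
(5) = -2.17*w^2 + 10.2*w + 0.9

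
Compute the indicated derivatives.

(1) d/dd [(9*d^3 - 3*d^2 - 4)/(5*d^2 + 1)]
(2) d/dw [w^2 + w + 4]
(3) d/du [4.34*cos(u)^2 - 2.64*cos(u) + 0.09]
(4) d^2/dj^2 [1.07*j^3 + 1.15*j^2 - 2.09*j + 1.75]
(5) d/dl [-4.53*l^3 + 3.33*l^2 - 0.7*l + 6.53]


(1) = d*(45*d^3 + 27*d + 34)/(25*d^4 + 10*d^2 + 1)
(2) = 2*w + 1
(3) = (2.64 - 8.68*cos(u))*sin(u)
(4) = 6.42*j + 2.3
(5) = -13.59*l^2 + 6.66*l - 0.7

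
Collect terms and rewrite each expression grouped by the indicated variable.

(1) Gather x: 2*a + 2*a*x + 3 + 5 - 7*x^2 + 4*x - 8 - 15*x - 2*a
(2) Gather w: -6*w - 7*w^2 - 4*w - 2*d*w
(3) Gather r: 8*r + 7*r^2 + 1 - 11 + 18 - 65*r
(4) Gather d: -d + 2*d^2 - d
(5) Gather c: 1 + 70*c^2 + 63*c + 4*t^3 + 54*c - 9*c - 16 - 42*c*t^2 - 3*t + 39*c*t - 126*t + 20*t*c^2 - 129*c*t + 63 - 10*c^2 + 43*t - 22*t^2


(1) = -7*x^2 + x*(2*a - 11)
(2) = -7*w^2 + w*(-2*d - 10)
(3) = 7*r^2 - 57*r + 8
(4) = 2*d^2 - 2*d
(5) = c^2*(20*t + 60) + c*(-42*t^2 - 90*t + 108) + 4*t^3 - 22*t^2 - 86*t + 48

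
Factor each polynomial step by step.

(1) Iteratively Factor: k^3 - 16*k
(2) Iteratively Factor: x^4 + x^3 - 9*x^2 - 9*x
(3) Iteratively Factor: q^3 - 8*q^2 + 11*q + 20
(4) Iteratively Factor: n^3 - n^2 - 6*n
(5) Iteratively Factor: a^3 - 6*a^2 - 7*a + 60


(1) = (k)*(k^2 - 16) = k*(k + 4)*(k - 4)
(2) = (x)*(x^3 + x^2 - 9*x - 9) = x*(x - 3)*(x^2 + 4*x + 3) = x*(x - 3)*(x + 3)*(x + 1)
(3) = (q - 5)*(q^2 - 3*q - 4) = (q - 5)*(q - 4)*(q + 1)
(4) = (n + 2)*(n^2 - 3*n) = n*(n + 2)*(n - 3)
(5) = (a - 4)*(a^2 - 2*a - 15) = (a - 4)*(a + 3)*(a - 5)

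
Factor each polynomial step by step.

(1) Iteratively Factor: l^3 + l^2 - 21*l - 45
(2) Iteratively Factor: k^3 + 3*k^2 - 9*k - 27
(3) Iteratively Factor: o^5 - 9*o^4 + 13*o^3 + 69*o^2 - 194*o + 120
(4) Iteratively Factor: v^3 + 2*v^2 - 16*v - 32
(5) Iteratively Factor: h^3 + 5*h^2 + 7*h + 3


(1) = (l + 3)*(l^2 - 2*l - 15) = (l + 3)^2*(l - 5)
(2) = (k + 3)*(k^2 - 9) = (k + 3)^2*(k - 3)
(3) = (o + 3)*(o^4 - 12*o^3 + 49*o^2 - 78*o + 40) = (o - 4)*(o + 3)*(o^3 - 8*o^2 + 17*o - 10) = (o - 4)*(o - 2)*(o + 3)*(o^2 - 6*o + 5) = (o - 4)*(o - 2)*(o - 1)*(o + 3)*(o - 5)
(4) = (v - 4)*(v^2 + 6*v + 8) = (v - 4)*(v + 4)*(v + 2)
(5) = (h + 1)*(h^2 + 4*h + 3) = (h + 1)^2*(h + 3)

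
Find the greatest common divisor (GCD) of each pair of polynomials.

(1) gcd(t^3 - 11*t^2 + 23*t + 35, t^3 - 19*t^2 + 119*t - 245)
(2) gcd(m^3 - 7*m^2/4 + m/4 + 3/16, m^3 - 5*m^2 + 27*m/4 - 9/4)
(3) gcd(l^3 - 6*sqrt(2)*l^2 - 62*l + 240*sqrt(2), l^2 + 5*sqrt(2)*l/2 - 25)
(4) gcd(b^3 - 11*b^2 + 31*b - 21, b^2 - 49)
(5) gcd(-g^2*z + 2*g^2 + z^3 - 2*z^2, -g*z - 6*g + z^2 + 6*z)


(1) = gcd((t - 7)*(t - 5)*(t + 1), (t - 7)^2*(t - 5)) = t^2 - 12*t + 35
(2) = gcd((m - 3/2)*(m - 1/2)*(m + 1/4), (m - 3)*(m - 3/2)*(m - 1/2)) = m^2 - 2*m + 3/4
(3) = l + 5*sqrt(2)
(4) = b - 7
(5) = gcd((-g + z)*(g + z)*(z - 2), (-g + z)*(z + 6)) = -g + z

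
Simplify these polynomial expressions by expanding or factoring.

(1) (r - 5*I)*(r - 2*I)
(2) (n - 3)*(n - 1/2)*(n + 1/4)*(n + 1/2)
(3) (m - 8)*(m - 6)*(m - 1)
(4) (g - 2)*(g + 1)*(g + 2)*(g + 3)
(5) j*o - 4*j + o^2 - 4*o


(1) = r^2 - 7*I*r - 10
(2) = n^4 - 11*n^3/4 - n^2 + 11*n/16 + 3/16
(3) = m^3 - 15*m^2 + 62*m - 48
(4) = g^4 + 4*g^3 - g^2 - 16*g - 12
(5) = (j + o)*(o - 4)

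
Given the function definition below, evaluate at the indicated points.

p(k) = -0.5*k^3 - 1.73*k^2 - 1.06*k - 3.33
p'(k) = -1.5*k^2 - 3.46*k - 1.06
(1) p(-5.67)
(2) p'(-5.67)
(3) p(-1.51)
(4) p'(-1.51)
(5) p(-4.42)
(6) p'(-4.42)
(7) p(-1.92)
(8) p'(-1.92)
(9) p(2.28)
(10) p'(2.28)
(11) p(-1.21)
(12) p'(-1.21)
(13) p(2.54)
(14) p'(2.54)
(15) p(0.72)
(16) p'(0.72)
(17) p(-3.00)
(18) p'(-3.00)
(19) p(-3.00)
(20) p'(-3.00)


(1) = 38.20
(2) = -29.67
(3) = -3.95
(4) = 0.74
(5) = 10.73
(6) = -15.07
(7) = -4.13
(8) = 0.05
(9) = -20.67
(10) = -16.75
(11) = -3.69
(12) = 0.93
(13) = -25.38
(14) = -19.53
(15) = -5.18
(16) = -4.33
(17) = -2.22
(18) = -4.18
(19) = -2.22
(20) = -4.18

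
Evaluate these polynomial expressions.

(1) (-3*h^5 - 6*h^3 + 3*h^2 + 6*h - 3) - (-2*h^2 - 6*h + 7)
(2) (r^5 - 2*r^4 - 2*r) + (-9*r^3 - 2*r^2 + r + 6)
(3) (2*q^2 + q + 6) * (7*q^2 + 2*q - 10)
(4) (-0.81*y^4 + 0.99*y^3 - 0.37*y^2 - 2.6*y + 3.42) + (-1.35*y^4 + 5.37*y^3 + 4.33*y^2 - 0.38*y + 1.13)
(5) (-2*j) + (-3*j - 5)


(1) = -3*h^5 - 6*h^3 + 5*h^2 + 12*h - 10
(2) = r^5 - 2*r^4 - 9*r^3 - 2*r^2 - r + 6
(3) = 14*q^4 + 11*q^3 + 24*q^2 + 2*q - 60
(4) = -2.16*y^4 + 6.36*y^3 + 3.96*y^2 - 2.98*y + 4.55
(5) = -5*j - 5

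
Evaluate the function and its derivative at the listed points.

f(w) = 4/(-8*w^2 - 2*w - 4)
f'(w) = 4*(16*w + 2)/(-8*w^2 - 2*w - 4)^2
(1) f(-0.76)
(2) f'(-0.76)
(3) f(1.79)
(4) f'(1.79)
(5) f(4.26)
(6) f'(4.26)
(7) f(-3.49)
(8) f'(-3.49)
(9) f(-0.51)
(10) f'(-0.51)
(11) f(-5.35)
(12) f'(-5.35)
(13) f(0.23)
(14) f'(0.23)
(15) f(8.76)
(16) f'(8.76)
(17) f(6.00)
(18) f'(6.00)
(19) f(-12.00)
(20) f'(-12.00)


(1) = -0.56
(2) = -0.81
(3) = -0.12
(4) = 0.11
(5) = -0.03
(6) = 0.01
(7) = -0.04
(8) = -0.02
(9) = -0.79
(10) = -0.96
(11) = -0.02
(12) = -0.01
(13) = -0.82
(14) = 0.95
(15) = -0.01
(16) = 0.00
(17) = -0.01
(18) = 0.00
(19) = -0.00
(20) = -0.00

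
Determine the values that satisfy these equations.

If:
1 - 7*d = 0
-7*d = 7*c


Then:
c = -1/7
d = 1/7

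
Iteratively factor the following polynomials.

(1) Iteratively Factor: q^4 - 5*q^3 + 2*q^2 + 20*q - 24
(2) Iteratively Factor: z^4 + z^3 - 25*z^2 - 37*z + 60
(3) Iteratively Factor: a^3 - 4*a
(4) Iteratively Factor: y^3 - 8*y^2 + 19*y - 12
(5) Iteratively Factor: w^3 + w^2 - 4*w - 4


(1) = (q - 2)*(q^3 - 3*q^2 - 4*q + 12) = (q - 3)*(q - 2)*(q^2 - 4) = (q - 3)*(q - 2)^2*(q + 2)
(2) = (z + 4)*(z^3 - 3*z^2 - 13*z + 15) = (z - 1)*(z + 4)*(z^2 - 2*z - 15) = (z - 1)*(z + 3)*(z + 4)*(z - 5)
(3) = (a + 2)*(a^2 - 2*a) = (a - 2)*(a + 2)*(a)
(4) = (y - 1)*(y^2 - 7*y + 12) = (y - 3)*(y - 1)*(y - 4)
(5) = (w - 2)*(w^2 + 3*w + 2) = (w - 2)*(w + 2)*(w + 1)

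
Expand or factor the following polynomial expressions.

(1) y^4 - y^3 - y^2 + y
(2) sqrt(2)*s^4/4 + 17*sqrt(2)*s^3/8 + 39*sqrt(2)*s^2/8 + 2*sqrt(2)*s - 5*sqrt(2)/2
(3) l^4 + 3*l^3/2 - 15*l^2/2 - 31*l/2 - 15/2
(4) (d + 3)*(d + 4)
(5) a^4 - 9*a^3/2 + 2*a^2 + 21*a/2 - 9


(1) = y*(y - 1)^2*(y + 1)
(2) = (s/2 + 1)*(s - 1/2)*(s + 5)*(sqrt(2)*s/2 + sqrt(2))
(3) = (l - 3)*(l + 1)^2*(l + 5/2)
(4) = d^2 + 7*d + 12
(5) = (a - 3)*(a - 2)*(a - 1)*(a + 3/2)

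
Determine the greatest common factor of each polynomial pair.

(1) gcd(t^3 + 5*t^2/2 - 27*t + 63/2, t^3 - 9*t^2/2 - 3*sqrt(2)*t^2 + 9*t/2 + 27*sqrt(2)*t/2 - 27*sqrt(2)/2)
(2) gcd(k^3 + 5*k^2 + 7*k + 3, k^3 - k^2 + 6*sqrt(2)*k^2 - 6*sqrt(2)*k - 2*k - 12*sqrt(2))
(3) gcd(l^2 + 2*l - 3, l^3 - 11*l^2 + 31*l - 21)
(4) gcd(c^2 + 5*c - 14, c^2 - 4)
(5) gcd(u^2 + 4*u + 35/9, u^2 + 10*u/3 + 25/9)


(1) = t^2 - 9*t/2 + 9/2
(2) = gcd((k + 1)^2*(k + 3), (k - 2)*(k + 1)*(k + 6*sqrt(2))) = k + 1
(3) = gcd((l - 1)*(l + 3), (l - 7)*(l - 3)*(l - 1)) = l - 1
(4) = c - 2
(5) = u + 5/3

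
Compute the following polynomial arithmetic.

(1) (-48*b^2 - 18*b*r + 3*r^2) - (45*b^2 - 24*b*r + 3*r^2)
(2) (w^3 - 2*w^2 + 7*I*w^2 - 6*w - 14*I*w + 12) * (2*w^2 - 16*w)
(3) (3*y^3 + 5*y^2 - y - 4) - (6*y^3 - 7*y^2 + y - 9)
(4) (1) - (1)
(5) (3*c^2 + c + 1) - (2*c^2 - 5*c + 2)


(1) = -93*b^2 + 6*b*r
(2) = 2*w^5 - 20*w^4 + 14*I*w^4 + 20*w^3 - 140*I*w^3 + 120*w^2 + 224*I*w^2 - 192*w
(3) = -3*y^3 + 12*y^2 - 2*y + 5
(4) = 0
(5) = c^2 + 6*c - 1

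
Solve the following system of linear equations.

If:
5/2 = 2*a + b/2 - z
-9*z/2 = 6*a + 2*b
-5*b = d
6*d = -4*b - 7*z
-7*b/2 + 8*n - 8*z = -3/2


Then:
a = 655/794
b = -105/397
d = 525/397
n = -4083/3176
z = -390/397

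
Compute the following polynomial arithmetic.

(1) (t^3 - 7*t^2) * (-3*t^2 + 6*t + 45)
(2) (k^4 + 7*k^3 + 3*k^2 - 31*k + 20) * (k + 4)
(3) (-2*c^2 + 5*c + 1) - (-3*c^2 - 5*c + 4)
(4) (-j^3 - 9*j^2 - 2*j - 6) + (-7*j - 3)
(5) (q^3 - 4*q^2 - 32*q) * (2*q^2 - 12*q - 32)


(1) = -3*t^5 + 27*t^4 + 3*t^3 - 315*t^2
(2) = k^5 + 11*k^4 + 31*k^3 - 19*k^2 - 104*k + 80
(3) = c^2 + 10*c - 3
(4) = -j^3 - 9*j^2 - 9*j - 9
(5) = 2*q^5 - 20*q^4 - 48*q^3 + 512*q^2 + 1024*q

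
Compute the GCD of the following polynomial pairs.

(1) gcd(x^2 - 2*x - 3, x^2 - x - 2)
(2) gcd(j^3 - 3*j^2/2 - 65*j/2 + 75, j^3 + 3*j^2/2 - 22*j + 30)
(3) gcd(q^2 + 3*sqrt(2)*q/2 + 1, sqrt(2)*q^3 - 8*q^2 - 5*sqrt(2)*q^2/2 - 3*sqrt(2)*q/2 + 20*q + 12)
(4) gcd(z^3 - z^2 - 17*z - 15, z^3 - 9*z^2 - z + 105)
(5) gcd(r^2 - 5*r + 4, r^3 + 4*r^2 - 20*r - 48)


(1) = x + 1
(2) = gcd((j - 5)*(j - 5/2)*(j + 6), (j - 5/2)*(j - 2)*(j + 6)) = j^2 + 7*j/2 - 15
(3) = 1
(4) = z^2 - 2*z - 15
(5) = gcd((r - 4)*(r - 1), (r - 4)*(r + 2)*(r + 6)) = r - 4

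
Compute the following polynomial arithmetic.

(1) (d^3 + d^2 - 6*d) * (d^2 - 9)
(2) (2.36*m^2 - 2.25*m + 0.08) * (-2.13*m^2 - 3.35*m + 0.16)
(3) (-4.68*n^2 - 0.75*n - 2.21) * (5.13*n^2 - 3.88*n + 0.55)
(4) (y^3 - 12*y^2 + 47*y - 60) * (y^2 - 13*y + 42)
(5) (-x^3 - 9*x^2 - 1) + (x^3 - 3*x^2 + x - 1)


(1) = d^5 + d^4 - 15*d^3 - 9*d^2 + 54*d
(2) = -5.0268*m^4 - 3.1135*m^3 + 7.7447*m^2 - 0.628*m + 0.0128
(3) = -24.0084*n^4 + 14.3109*n^3 - 11.0013*n^2 + 8.1623*n - 1.2155
(4) = y^5 - 25*y^4 + 245*y^3 - 1175*y^2 + 2754*y - 2520
(5) = -12*x^2 + x - 2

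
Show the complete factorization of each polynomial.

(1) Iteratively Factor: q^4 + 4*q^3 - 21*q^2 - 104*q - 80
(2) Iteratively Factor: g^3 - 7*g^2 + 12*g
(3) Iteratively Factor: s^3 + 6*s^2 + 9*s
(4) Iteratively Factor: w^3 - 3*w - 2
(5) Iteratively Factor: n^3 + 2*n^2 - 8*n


(1) = (q + 4)*(q^3 - 21*q - 20) = (q - 5)*(q + 4)*(q^2 + 5*q + 4) = (q - 5)*(q + 1)*(q + 4)*(q + 4)
(2) = (g)*(g^2 - 7*g + 12) = g*(g - 3)*(g - 4)
(3) = (s + 3)*(s^2 + 3*s) = (s + 3)^2*(s)
(4) = (w + 1)*(w^2 - w - 2) = (w - 2)*(w + 1)*(w + 1)
(5) = (n + 4)*(n^2 - 2*n) = n*(n + 4)*(n - 2)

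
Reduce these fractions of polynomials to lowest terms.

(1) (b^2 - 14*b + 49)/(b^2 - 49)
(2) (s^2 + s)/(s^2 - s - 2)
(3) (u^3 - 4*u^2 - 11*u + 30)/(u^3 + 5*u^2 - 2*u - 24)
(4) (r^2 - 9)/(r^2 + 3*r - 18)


(1) = (b - 7)/(b + 7)
(2) = s/(s - 2)
(3) = (u - 5)/(u + 4)
(4) = (r + 3)/(r + 6)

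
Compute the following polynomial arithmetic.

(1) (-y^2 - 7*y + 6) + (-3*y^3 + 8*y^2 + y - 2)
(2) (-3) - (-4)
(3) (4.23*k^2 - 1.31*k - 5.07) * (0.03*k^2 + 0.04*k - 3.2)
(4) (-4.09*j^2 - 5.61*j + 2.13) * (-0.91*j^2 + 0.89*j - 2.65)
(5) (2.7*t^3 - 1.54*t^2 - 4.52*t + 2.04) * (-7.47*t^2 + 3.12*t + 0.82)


(1) = -3*y^3 + 7*y^2 - 6*y + 4
(2) = 1
(3) = 0.1269*k^4 + 0.1299*k^3 - 13.7405*k^2 + 3.9892*k + 16.224
(4) = 3.7219*j^4 + 1.465*j^3 + 3.9073*j^2 + 16.7622*j - 5.6445
(5) = -20.169*t^5 + 19.9278*t^4 + 31.1736*t^3 - 30.604*t^2 + 2.6584*t + 1.6728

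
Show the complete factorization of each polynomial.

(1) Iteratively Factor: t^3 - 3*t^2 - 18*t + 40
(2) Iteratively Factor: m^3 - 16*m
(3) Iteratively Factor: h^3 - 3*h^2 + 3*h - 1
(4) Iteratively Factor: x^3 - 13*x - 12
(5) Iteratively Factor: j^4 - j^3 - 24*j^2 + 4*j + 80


(1) = (t - 5)*(t^2 + 2*t - 8) = (t - 5)*(t - 2)*(t + 4)
(2) = (m - 4)*(m^2 + 4*m) = m*(m - 4)*(m + 4)
(3) = (h - 1)*(h^2 - 2*h + 1) = (h - 1)^2*(h - 1)
(4) = (x + 3)*(x^2 - 3*x - 4) = (x + 1)*(x + 3)*(x - 4)
(5) = (j - 2)*(j^3 + j^2 - 22*j - 40) = (j - 5)*(j - 2)*(j^2 + 6*j + 8) = (j - 5)*(j - 2)*(j + 4)*(j + 2)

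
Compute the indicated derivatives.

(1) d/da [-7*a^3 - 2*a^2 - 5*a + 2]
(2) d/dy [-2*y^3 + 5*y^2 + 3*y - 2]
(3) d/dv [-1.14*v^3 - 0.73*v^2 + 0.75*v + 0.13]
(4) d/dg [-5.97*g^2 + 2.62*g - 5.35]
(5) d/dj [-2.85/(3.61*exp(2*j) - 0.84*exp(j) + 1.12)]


(1) = -21*a^2 - 4*a - 5
(2) = -6*y^2 + 10*y + 3
(3) = -3.42*v^2 - 1.46*v + 0.75
(4) = 2.62 - 11.94*g
(5) = (20.577*exp(j) - 2.394)*exp(j)/(3.61*exp(2*j) - 0.84*exp(j) + 1.12)^2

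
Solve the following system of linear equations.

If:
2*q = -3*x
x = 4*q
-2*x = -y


Then:
q = 0
x = 0
y = 0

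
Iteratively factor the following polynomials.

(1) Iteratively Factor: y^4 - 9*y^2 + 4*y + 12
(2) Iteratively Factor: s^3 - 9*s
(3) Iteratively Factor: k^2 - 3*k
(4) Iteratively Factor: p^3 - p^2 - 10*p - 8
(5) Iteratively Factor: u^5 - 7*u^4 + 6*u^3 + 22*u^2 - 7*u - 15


(1) = (y + 1)*(y^3 - y^2 - 8*y + 12) = (y - 2)*(y + 1)*(y^2 + y - 6) = (y - 2)^2*(y + 1)*(y + 3)
(2) = (s + 3)*(s^2 - 3*s) = (s - 3)*(s + 3)*(s)
(3) = (k - 3)*(k)
(4) = (p + 2)*(p^2 - 3*p - 4) = (p + 1)*(p + 2)*(p - 4)
(5) = (u - 5)*(u^4 - 2*u^3 - 4*u^2 + 2*u + 3) = (u - 5)*(u - 3)*(u^3 + u^2 - u - 1) = (u - 5)*(u - 3)*(u + 1)*(u^2 - 1) = (u - 5)*(u - 3)*(u - 1)*(u + 1)*(u + 1)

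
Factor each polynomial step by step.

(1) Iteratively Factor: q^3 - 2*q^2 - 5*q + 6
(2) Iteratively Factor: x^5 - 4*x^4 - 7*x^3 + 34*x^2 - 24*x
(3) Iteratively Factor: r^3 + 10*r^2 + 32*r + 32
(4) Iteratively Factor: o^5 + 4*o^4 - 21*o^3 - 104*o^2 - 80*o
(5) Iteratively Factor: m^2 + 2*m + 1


(1) = (q + 2)*(q^2 - 4*q + 3) = (q - 3)*(q + 2)*(q - 1)
(2) = (x - 1)*(x^4 - 3*x^3 - 10*x^2 + 24*x) = x*(x - 1)*(x^3 - 3*x^2 - 10*x + 24) = x*(x - 1)*(x + 3)*(x^2 - 6*x + 8) = x*(x - 4)*(x - 1)*(x + 3)*(x - 2)
(3) = (r + 4)*(r^2 + 6*r + 8) = (r + 4)^2*(r + 2)
(4) = (o + 1)*(o^4 + 3*o^3 - 24*o^2 - 80*o) = (o + 1)*(o + 4)*(o^3 - o^2 - 20*o) = o*(o + 1)*(o + 4)*(o^2 - o - 20) = o*(o + 1)*(o + 4)^2*(o - 5)
(5) = (m + 1)*(m + 1)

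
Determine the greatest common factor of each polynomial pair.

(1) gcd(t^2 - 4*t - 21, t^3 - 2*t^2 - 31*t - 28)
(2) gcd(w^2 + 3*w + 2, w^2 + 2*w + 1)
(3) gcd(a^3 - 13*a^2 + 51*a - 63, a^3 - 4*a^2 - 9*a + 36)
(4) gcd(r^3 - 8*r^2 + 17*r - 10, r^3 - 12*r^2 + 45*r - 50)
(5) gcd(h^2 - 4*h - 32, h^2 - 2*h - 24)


(1) = t - 7
(2) = w + 1
(3) = gcd((a - 7)*(a - 3)^2, (a - 4)*(a - 3)*(a + 3)) = a - 3
(4) = gcd((r - 5)*(r - 2)*(r - 1), (r - 5)^2*(r - 2)) = r^2 - 7*r + 10
(5) = h + 4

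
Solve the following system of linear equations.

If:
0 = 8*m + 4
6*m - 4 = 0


Then:
No Solution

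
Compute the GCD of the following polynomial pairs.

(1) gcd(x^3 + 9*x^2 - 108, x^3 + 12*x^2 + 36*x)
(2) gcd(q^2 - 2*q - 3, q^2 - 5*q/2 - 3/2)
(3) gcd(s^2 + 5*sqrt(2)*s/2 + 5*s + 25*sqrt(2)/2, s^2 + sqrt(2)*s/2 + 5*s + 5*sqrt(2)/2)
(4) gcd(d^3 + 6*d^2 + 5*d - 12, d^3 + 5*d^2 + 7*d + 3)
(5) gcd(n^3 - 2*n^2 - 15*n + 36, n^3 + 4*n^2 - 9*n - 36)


(1) = gcd((x - 3)*(x + 6)^2, x*(x + 6)^2) = x^2 + 12*x + 36
(2) = gcd((q - 3)*(q + 1), (q - 3)*(q + 1/2)) = q - 3
(3) = s + 5
(4) = gcd((d - 1)*(d + 3)*(d + 4), (d + 1)^2*(d + 3)) = d + 3
(5) = n^2 + n - 12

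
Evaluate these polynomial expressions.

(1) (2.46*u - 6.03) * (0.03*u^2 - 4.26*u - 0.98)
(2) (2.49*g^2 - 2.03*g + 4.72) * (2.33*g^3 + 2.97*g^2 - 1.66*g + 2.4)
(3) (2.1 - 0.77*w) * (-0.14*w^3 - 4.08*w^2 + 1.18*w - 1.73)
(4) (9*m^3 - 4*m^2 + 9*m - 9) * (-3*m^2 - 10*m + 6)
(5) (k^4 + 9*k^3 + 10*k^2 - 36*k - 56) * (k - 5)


(1) = 0.0738*u^3 - 10.6605*u^2 + 23.277*u + 5.9094
(2) = 5.8017*g^5 + 2.6654*g^4 + 0.8351*g^3 + 23.3642*g^2 - 12.7072*g + 11.328
(3) = 0.1078*w^4 + 2.8476*w^3 - 9.4766*w^2 + 3.8101*w - 3.633
(4) = -27*m^5 - 78*m^4 + 67*m^3 - 87*m^2 + 144*m - 54
(5) = k^5 + 4*k^4 - 35*k^3 - 86*k^2 + 124*k + 280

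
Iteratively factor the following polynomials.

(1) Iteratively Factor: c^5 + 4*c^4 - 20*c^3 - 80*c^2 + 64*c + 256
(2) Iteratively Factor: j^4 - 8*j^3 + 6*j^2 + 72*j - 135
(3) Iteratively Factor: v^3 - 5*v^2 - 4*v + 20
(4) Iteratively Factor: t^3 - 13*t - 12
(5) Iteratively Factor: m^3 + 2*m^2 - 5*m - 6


(1) = (c - 2)*(c^4 + 6*c^3 - 8*c^2 - 96*c - 128) = (c - 2)*(c + 4)*(c^3 + 2*c^2 - 16*c - 32) = (c - 2)*(c + 2)*(c + 4)*(c^2 - 16) = (c - 2)*(c + 2)*(c + 4)^2*(c - 4)
(2) = (j - 5)*(j^3 - 3*j^2 - 9*j + 27) = (j - 5)*(j - 3)*(j^2 - 9) = (j - 5)*(j - 3)^2*(j + 3)
(3) = (v - 5)*(v^2 - 4) = (v - 5)*(v - 2)*(v + 2)
(4) = (t - 4)*(t^2 + 4*t + 3) = (t - 4)*(t + 3)*(t + 1)
(5) = (m + 1)*(m^2 + m - 6) = (m - 2)*(m + 1)*(m + 3)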